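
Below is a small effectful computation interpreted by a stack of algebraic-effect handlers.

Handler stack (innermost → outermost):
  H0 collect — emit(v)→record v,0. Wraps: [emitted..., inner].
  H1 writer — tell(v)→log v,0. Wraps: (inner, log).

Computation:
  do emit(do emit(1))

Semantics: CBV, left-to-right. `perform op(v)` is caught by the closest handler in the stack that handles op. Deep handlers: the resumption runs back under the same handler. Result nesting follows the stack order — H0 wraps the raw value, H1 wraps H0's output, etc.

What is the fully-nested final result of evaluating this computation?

Answer: ([1, 0, 0], ())

Working:
emit(1) @ H0 ⇒ out+=1
emit(0) @ H0 ⇒ out+=0
H0 returns [1, 0, 0]
H1 returns ([1, 0, 0], ())
= ([1, 0, 0], ())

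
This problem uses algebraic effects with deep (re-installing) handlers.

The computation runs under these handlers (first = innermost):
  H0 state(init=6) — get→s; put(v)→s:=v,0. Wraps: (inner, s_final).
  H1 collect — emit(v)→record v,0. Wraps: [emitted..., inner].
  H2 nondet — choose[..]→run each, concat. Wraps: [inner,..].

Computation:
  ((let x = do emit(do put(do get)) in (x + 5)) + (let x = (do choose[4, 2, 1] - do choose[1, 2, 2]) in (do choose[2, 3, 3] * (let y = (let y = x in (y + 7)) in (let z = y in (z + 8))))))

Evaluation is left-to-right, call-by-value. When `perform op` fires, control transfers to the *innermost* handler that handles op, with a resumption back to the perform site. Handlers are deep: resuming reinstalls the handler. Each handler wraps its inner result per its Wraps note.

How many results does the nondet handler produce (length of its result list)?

Working:
get @ H0 ⇒ 6
put(6) @ H0 ⇒ s:=6
emit(0) @ H1 ⇒ out+=0
choose[4, 2, 1] @ H2
  branch[0] choose=4:
    choose[1, 2, 2] @ H2
      branch[0] choose=1:
        choose[2, 3, 3] @ H2
          branch[0] choose=2:
            H0 returns (41, 6)
            H1 returns [0, (41, 6)]
            H2 returns [[0, (41, 6)]]
          branch[1] choose=3:
            H0 returns (59, 6)
            H1 returns [0, (59, 6)]
            H2 returns [[0, (59, 6)]]
          branch[2] choose=3:
            H0 returns (59, 6)
            H1 returns [0, (59, 6)]
            H2 returns [[0, (59, 6)]]
      branch[1] choose=2:
        choose[2, 3, 3] @ H2
          branch[0] choose=2:
            H0 returns (39, 6)
            H1 returns [0, (39, 6)]
            H2 returns [[0, (39, 6)]]
          branch[1] choose=3:
            H0 returns (56, 6)
            H1 returns [0, (56, 6)]
            H2 returns [[0, (56, 6)]]
          branch[2] choose=3:
            H0 returns (56, 6)
            H1 returns [0, (56, 6)]
            H2 returns [[0, (56, 6)]]
      branch[2] choose=2:
        choose[2, 3, 3] @ H2
          branch[0] choose=2:
            H0 returns (39, 6)
            H1 returns [0, (39, 6)]
            H2 returns [[0, (39, 6)]]
          branch[1] choose=3:
            H0 returns (56, 6)
            H1 returns [0, (56, 6)]
            H2 returns [[0, (56, 6)]]
          branch[2] choose=3:
            H0 returns (56, 6)
            H1 returns [0, (56, 6)]
            H2 returns [[0, (56, 6)]]
  branch[1] choose=2:
    choose[1, 2, 2] @ H2
      branch[0] choose=1:
        choose[2, 3, 3] @ H2
          branch[0] choose=2:
            H0 returns (37, 6)
            H1 returns [0, (37, 6)]
            H2 returns [[0, (37, 6)]]
          branch[1] choose=3:
            H0 returns (53, 6)
            H1 returns [0, (53, 6)]
            H2 returns [[0, (53, 6)]]
          branch[2] choose=3:
            H0 returns (53, 6)
            H1 returns [0, (53, 6)]
            H2 returns [[0, (53, 6)]]
      branch[1] choose=2:
        choose[2, 3, 3] @ H2
          branch[0] choose=2:
            H0 returns (35, 6)
            H1 returns [0, (35, 6)]
            H2 returns [[0, (35, 6)]]
          branch[1] choose=3:
            H0 returns (50, 6)
            H1 returns [0, (50, 6)]
            H2 returns [[0, (50, 6)]]
          branch[2] choose=3:
            H0 returns (50, 6)
            H1 returns [0, (50, 6)]
            H2 returns [[0, (50, 6)]]
      branch[2] choose=2:
        choose[2, 3, 3] @ H2
          branch[0] choose=2:
            H0 returns (35, 6)
            H1 returns [0, (35, 6)]
            H2 returns [[0, (35, 6)]]
          branch[1] choose=3:
            H0 returns (50, 6)
            H1 returns [0, (50, 6)]
            H2 returns [[0, (50, 6)]]
          branch[2] choose=3:
            H0 returns (50, 6)
            H1 returns [0, (50, 6)]
            H2 returns [[0, (50, 6)]]
  branch[2] choose=1:
    choose[1, 2, 2] @ H2
      branch[0] choose=1:
        choose[2, 3, 3] @ H2
          branch[0] choose=2:
            H0 returns (35, 6)
            H1 returns [0, (35, 6)]
            H2 returns [[0, (35, 6)]]
          branch[1] choose=3:
            H0 returns (50, 6)
            H1 returns [0, (50, 6)]
            H2 returns [[0, (50, 6)]]
          branch[2] choose=3:
            H0 returns (50, 6)
            H1 returns [0, (50, 6)]
            H2 returns [[0, (50, 6)]]
      branch[1] choose=2:
        choose[2, 3, 3] @ H2
          branch[0] choose=2:
            H0 returns (33, 6)
            H1 returns [0, (33, 6)]
            H2 returns [[0, (33, 6)]]
          branch[1] choose=3:
            H0 returns (47, 6)
            H1 returns [0, (47, 6)]
            H2 returns [[0, (47, 6)]]
          branch[2] choose=3:
            H0 returns (47, 6)
            H1 returns [0, (47, 6)]
            H2 returns [[0, (47, 6)]]
      branch[2] choose=2:
        choose[2, 3, 3] @ H2
          branch[0] choose=2:
            H0 returns (33, 6)
            H1 returns [0, (33, 6)]
            H2 returns [[0, (33, 6)]]
          branch[1] choose=3:
            H0 returns (47, 6)
            H1 returns [0, (47, 6)]
            H2 returns [[0, (47, 6)]]
          branch[2] choose=3:
            H0 returns (47, 6)
            H1 returns [0, (47, 6)]
            H2 returns [[0, (47, 6)]]
= [[0, (41, 6)], [0, (59, 6)], [0, (59, 6)], [0, (39, 6)], [0, (56, 6)], [0, (56, 6)], [0, (39, 6)], [0, (56, 6)], [0, (56, 6)], [0, (37, 6)], [0, (53, 6)], [0, (53, 6)], [0, (35, 6)], [0, (50, 6)], [0, (50, 6)], [0, (35, 6)], [0, (50, 6)], [0, (50, 6)], [0, (35, 6)], [0, (50, 6)], [0, (50, 6)], [0, (33, 6)], [0, (47, 6)], [0, (47, 6)], [0, (33, 6)], [0, (47, 6)], [0, (47, 6)]]

Answer: 27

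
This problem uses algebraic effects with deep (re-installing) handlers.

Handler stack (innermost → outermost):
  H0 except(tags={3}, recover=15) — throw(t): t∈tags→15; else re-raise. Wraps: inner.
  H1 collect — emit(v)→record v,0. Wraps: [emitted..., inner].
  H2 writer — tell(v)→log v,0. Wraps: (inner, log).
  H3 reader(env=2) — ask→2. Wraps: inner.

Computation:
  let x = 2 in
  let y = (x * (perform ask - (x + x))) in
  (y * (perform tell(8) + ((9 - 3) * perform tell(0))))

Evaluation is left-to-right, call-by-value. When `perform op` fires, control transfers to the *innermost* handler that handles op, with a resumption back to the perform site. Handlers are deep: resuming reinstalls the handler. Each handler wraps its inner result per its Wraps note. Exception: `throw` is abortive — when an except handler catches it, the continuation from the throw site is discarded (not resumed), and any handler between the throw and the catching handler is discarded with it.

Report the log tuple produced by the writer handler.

Answer: (8, 0)

Step-by-step:
ask @ H3 ⇒ 2
tell(8) @ H2 ⇒ log+=8
tell(0) @ H2 ⇒ log+=0
H0 returns 0
H1 returns [0]
H2 returns ([0], (8, 0))
H3 returns ([0], (8, 0))
= ([0], (8, 0))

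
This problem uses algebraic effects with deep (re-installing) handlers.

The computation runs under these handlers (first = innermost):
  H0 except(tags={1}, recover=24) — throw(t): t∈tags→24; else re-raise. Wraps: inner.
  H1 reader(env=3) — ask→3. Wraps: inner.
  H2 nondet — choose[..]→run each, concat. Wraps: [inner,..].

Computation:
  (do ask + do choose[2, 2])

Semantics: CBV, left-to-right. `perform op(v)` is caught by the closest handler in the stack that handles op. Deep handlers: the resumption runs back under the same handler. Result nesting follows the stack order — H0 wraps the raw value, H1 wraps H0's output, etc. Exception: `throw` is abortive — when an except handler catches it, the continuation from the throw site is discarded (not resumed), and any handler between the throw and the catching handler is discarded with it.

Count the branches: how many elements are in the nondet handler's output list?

Answer: 2

Step-by-step:
ask @ H1 ⇒ 3
choose[2, 2] @ H2
  branch[0] choose=2:
    H0 returns 5
    H1 returns 5
    H2 returns [5]
  branch[1] choose=2:
    H0 returns 5
    H1 returns 5
    H2 returns [5]
= [5, 5]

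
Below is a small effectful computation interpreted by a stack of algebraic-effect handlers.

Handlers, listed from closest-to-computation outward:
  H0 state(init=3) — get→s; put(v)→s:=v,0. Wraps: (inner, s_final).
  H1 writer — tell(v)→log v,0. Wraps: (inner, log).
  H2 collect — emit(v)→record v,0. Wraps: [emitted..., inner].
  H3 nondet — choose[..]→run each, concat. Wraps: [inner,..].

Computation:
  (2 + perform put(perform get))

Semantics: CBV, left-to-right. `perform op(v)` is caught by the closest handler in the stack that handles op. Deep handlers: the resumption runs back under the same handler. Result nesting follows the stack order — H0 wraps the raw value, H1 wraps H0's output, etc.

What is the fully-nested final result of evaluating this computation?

Answer: [[((2, 3), ())]]

Evaluation trace:
get @ H0 ⇒ 3
put(3) @ H0 ⇒ s:=3
H0 returns (2, 3)
H1 returns ((2, 3), ())
H2 returns [((2, 3), ())]
H3 returns [[((2, 3), ())]]
= [[((2, 3), ())]]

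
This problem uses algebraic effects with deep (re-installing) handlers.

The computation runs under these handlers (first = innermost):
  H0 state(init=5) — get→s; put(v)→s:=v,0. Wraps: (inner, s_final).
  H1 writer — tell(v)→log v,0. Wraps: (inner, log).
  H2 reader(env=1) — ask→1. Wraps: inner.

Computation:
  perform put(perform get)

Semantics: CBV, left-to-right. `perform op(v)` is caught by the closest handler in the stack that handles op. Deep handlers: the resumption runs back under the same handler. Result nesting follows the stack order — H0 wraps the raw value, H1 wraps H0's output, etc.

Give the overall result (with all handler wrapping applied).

Answer: ((0, 5), ())

Working:
get @ H0 ⇒ 5
put(5) @ H0 ⇒ s:=5
H0 returns (0, 5)
H1 returns ((0, 5), ())
H2 returns ((0, 5), ())
= ((0, 5), ())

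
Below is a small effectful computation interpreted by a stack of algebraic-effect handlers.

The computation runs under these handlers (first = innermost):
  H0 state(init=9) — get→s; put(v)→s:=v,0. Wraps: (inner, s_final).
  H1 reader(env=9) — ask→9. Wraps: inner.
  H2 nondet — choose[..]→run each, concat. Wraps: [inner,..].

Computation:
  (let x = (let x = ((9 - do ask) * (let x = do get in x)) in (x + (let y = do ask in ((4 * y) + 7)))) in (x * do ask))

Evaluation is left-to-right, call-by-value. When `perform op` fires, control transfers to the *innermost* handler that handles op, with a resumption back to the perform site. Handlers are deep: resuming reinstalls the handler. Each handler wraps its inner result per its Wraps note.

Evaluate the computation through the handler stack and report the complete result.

Answer: [(387, 9)]

Evaluation trace:
ask @ H1 ⇒ 9
get @ H0 ⇒ 9
ask @ H1 ⇒ 9
ask @ H1 ⇒ 9
H0 returns (387, 9)
H1 returns (387, 9)
H2 returns [(387, 9)]
= [(387, 9)]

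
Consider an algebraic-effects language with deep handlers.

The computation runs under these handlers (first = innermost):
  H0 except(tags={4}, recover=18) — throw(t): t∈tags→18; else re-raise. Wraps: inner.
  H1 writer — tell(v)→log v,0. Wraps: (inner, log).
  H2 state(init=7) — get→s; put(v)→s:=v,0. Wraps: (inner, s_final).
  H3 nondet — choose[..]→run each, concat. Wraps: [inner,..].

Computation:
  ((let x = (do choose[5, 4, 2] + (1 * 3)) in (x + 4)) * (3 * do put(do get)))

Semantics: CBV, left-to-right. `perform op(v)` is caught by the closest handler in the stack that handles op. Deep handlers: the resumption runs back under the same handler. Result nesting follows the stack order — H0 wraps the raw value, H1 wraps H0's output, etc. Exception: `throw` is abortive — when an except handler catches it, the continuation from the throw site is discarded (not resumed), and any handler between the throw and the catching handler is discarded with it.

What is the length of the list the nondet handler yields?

Working:
choose[5, 4, 2] @ H3
  branch[0] choose=5:
    get @ H2 ⇒ 7
    put(7) @ H2 ⇒ s:=7
    H0 returns 0
    H1 returns (0, ())
    H2 returns ((0, ()), 7)
    H3 returns [((0, ()), 7)]
  branch[1] choose=4:
    get @ H2 ⇒ 7
    put(7) @ H2 ⇒ s:=7
    H0 returns 0
    H1 returns (0, ())
    H2 returns ((0, ()), 7)
    H3 returns [((0, ()), 7)]
  branch[2] choose=2:
    get @ H2 ⇒ 7
    put(7) @ H2 ⇒ s:=7
    H0 returns 0
    H1 returns (0, ())
    H2 returns ((0, ()), 7)
    H3 returns [((0, ()), 7)]
= [((0, ()), 7), ((0, ()), 7), ((0, ()), 7)]

Answer: 3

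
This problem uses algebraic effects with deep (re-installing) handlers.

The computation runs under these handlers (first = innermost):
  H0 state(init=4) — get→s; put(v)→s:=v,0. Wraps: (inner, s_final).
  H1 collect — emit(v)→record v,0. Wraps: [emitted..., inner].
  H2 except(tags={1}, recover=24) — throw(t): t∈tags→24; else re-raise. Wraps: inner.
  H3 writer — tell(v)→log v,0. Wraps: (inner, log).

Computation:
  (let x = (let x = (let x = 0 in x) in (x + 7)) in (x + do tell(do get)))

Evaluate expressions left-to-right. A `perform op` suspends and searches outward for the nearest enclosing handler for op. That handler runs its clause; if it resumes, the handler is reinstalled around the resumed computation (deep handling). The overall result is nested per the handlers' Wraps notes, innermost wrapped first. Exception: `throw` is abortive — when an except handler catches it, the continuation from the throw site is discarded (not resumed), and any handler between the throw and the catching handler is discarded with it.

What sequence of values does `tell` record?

Answer: (4)

Evaluation trace:
get @ H0 ⇒ 4
tell(4) @ H3 ⇒ log+=4
H0 returns (7, 4)
H1 returns [(7, 4)]
H2 returns [(7, 4)]
H3 returns ([(7, 4)], (4))
= ([(7, 4)], (4))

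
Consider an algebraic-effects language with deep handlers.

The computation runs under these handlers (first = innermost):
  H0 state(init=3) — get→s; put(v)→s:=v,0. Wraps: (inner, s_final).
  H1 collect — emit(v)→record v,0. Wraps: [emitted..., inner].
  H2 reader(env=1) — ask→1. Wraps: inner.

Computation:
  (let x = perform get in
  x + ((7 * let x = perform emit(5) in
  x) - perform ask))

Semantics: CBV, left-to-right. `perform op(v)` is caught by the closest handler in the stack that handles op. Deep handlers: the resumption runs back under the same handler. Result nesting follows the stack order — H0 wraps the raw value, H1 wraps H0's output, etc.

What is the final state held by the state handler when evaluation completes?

Evaluation trace:
get @ H0 ⇒ 3
emit(5) @ H1 ⇒ out+=5
ask @ H2 ⇒ 1
H0 returns (2, 3)
H1 returns [5, (2, 3)]
H2 returns [5, (2, 3)]
= [5, (2, 3)]

Answer: 3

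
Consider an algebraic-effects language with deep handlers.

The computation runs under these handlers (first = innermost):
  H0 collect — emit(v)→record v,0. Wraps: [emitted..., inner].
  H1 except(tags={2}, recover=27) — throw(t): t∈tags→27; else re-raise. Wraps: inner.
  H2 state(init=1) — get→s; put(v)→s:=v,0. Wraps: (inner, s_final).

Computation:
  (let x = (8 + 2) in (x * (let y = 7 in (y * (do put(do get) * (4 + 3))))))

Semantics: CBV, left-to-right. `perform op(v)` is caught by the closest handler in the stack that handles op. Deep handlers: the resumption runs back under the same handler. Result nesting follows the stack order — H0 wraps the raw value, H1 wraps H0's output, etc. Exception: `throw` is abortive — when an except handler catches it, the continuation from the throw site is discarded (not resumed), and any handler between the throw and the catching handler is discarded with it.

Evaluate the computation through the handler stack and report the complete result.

Evaluation trace:
get @ H2 ⇒ 1
put(1) @ H2 ⇒ s:=1
H0 returns [0]
H1 returns [0]
H2 returns ([0], 1)
= ([0], 1)

Answer: ([0], 1)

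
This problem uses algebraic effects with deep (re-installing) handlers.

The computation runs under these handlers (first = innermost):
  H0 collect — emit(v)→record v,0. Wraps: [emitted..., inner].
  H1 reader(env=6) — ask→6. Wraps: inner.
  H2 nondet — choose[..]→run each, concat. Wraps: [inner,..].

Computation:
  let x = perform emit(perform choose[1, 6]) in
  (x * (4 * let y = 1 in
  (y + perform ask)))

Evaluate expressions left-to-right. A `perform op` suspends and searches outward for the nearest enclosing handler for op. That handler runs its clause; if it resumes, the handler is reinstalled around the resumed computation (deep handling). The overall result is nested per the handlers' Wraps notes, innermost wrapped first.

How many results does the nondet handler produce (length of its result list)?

Answer: 2

Working:
choose[1, 6] @ H2
  branch[0] choose=1:
    emit(1) @ H0 ⇒ out+=1
    ask @ H1 ⇒ 6
    H0 returns [1, 0]
    H1 returns [1, 0]
    H2 returns [[1, 0]]
  branch[1] choose=6:
    emit(6) @ H0 ⇒ out+=6
    ask @ H1 ⇒ 6
    H0 returns [6, 0]
    H1 returns [6, 0]
    H2 returns [[6, 0]]
= [[1, 0], [6, 0]]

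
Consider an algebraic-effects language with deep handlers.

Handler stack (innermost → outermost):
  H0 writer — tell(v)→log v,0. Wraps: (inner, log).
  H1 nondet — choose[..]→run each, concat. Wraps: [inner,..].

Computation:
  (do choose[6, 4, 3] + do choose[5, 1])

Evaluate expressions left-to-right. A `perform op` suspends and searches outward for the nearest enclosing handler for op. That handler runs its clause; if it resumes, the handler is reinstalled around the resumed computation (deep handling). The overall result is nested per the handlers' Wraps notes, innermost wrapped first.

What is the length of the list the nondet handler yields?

Answer: 6

Evaluation trace:
choose[6, 4, 3] @ H1
  branch[0] choose=6:
    choose[5, 1] @ H1
      branch[0] choose=5:
        H0 returns (11, ())
        H1 returns [(11, ())]
      branch[1] choose=1:
        H0 returns (7, ())
        H1 returns [(7, ())]
  branch[1] choose=4:
    choose[5, 1] @ H1
      branch[0] choose=5:
        H0 returns (9, ())
        H1 returns [(9, ())]
      branch[1] choose=1:
        H0 returns (5, ())
        H1 returns [(5, ())]
  branch[2] choose=3:
    choose[5, 1] @ H1
      branch[0] choose=5:
        H0 returns (8, ())
        H1 returns [(8, ())]
      branch[1] choose=1:
        H0 returns (4, ())
        H1 returns [(4, ())]
= [(11, ()), (7, ()), (9, ()), (5, ()), (8, ()), (4, ())]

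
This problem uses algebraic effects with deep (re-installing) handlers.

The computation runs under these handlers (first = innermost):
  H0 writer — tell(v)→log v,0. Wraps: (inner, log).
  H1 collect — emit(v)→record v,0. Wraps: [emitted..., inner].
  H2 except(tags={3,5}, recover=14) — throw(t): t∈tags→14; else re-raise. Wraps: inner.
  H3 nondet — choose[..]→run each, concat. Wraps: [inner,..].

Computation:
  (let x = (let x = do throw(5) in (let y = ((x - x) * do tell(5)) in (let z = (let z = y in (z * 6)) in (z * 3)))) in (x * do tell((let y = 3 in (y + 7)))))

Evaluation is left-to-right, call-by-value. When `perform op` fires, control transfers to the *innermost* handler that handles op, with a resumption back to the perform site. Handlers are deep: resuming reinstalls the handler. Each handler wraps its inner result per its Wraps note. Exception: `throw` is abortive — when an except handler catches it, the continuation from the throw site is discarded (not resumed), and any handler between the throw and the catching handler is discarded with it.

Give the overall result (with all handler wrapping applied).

Evaluation trace:
throw(5) @ H2 caught ⇒ 14
H3 returns [14]
= [14]

Answer: [14]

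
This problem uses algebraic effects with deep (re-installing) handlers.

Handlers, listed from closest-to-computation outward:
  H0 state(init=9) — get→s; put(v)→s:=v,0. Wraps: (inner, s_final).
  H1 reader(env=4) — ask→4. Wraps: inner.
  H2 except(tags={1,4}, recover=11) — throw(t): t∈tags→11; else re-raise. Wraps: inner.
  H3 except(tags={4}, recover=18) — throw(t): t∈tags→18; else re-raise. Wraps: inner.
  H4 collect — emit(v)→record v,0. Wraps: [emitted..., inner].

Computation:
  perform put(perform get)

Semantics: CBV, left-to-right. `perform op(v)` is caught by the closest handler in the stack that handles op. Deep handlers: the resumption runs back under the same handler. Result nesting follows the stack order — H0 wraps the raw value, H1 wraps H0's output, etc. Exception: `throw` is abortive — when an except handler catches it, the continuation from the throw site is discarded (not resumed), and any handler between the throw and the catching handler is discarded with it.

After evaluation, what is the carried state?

Step-by-step:
get @ H0 ⇒ 9
put(9) @ H0 ⇒ s:=9
H0 returns (0, 9)
H1 returns (0, 9)
H2 returns (0, 9)
H3 returns (0, 9)
H4 returns [(0, 9)]
= [(0, 9)]

Answer: 9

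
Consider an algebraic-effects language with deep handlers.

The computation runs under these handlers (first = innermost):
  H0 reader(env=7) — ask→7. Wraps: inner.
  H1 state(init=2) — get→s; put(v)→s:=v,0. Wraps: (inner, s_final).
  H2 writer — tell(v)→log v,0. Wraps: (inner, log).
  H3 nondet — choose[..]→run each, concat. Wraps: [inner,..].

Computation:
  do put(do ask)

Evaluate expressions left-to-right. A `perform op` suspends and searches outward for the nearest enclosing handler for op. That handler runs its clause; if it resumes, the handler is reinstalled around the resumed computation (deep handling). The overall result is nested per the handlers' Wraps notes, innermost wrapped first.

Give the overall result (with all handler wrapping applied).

Answer: [((0, 7), ())]

Step-by-step:
ask @ H0 ⇒ 7
put(7) @ H1 ⇒ s:=7
H0 returns 0
H1 returns (0, 7)
H2 returns ((0, 7), ())
H3 returns [((0, 7), ())]
= [((0, 7), ())]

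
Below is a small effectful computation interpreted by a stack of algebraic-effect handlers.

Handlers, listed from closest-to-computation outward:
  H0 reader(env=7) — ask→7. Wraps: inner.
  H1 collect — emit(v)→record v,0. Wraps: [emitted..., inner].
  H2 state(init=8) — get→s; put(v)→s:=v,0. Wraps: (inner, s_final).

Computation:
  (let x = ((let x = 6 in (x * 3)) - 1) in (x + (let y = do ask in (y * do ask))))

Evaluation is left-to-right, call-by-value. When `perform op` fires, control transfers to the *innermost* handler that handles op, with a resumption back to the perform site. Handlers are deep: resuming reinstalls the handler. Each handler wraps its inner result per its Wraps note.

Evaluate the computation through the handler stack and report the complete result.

Step-by-step:
ask @ H0 ⇒ 7
ask @ H0 ⇒ 7
H0 returns 66
H1 returns [66]
H2 returns ([66], 8)
= ([66], 8)

Answer: ([66], 8)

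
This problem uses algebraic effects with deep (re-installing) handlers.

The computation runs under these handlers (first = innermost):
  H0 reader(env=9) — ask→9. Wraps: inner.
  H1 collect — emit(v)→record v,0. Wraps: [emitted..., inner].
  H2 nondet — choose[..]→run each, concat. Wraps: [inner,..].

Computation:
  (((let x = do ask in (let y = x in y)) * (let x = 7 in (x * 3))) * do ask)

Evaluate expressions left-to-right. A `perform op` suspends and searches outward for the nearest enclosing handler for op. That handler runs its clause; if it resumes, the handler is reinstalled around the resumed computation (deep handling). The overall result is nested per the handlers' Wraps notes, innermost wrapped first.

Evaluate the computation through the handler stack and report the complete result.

Answer: [[1701]]

Step-by-step:
ask @ H0 ⇒ 9
ask @ H0 ⇒ 9
H0 returns 1701
H1 returns [1701]
H2 returns [[1701]]
= [[1701]]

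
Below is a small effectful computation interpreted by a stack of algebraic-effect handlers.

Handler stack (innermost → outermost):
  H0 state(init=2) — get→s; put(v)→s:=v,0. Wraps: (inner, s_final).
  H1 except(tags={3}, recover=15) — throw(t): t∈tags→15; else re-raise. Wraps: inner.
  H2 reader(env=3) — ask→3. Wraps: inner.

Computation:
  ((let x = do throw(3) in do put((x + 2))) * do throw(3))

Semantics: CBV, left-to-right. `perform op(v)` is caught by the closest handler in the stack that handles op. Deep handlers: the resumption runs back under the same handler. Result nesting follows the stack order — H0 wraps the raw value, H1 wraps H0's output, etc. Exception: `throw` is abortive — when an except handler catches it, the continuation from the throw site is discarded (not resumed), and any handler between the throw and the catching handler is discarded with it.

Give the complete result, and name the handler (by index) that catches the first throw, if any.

Answer: 15 ; first throw caught by: H1

Step-by-step:
throw(3) @ H1 caught ⇒ 15
H2 returns 15
= 15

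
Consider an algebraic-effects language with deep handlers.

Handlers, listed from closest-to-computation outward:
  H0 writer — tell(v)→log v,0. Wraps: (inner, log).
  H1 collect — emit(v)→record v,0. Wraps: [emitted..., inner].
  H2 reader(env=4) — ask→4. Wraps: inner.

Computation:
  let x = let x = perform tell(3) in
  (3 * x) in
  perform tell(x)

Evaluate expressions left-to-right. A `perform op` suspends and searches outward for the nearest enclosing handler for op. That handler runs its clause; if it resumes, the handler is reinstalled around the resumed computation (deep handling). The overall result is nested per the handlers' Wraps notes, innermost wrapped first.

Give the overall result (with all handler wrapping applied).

Answer: [(0, (3, 0))]

Step-by-step:
tell(3) @ H0 ⇒ log+=3
tell(0) @ H0 ⇒ log+=0
H0 returns (0, (3, 0))
H1 returns [(0, (3, 0))]
H2 returns [(0, (3, 0))]
= [(0, (3, 0))]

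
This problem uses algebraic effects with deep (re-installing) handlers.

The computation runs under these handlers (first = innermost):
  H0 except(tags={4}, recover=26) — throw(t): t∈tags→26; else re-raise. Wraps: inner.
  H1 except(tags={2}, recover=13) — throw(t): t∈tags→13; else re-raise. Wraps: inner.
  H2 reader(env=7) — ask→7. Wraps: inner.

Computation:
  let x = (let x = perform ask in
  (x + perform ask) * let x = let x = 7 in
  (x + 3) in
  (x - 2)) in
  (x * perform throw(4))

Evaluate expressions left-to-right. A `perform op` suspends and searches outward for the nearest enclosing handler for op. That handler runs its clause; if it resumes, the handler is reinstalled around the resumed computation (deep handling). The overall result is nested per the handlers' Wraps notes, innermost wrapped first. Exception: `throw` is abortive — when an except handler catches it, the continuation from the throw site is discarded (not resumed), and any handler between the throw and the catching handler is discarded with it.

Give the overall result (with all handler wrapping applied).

Answer: 26

Working:
ask @ H2 ⇒ 7
ask @ H2 ⇒ 7
throw(4) @ H0 caught ⇒ 26
H1 returns 26
H2 returns 26
= 26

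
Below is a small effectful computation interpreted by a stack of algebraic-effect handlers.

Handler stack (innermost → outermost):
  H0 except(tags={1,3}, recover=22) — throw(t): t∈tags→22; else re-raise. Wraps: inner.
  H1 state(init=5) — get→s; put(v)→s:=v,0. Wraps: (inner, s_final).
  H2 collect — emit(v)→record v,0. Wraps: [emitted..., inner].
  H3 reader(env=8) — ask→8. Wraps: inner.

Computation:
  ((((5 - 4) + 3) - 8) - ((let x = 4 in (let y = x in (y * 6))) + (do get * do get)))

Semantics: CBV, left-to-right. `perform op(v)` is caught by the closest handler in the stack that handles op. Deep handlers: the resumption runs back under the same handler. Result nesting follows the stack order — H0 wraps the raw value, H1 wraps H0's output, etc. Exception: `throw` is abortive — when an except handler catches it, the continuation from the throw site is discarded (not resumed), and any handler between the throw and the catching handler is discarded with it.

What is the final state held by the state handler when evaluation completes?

Answer: 5

Evaluation trace:
get @ H1 ⇒ 5
get @ H1 ⇒ 5
H0 returns -53
H1 returns (-53, 5)
H2 returns [(-53, 5)]
H3 returns [(-53, 5)]
= [(-53, 5)]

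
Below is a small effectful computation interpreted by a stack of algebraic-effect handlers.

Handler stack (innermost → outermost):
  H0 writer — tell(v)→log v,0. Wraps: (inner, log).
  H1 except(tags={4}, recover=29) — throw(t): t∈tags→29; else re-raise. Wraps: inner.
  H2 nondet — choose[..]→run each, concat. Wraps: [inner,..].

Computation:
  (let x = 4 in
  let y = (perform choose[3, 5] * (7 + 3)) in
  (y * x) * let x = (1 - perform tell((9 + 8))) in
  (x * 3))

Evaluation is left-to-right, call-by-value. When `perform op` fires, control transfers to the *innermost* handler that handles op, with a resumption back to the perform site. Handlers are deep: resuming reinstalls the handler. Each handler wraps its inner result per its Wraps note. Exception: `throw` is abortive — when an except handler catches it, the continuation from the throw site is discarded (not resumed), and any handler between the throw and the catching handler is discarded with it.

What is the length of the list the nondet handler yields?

Working:
choose[3, 5] @ H2
  branch[0] choose=3:
    tell(17) @ H0 ⇒ log+=17
    H0 returns (360, (17))
    H1 returns (360, (17))
    H2 returns [(360, (17))]
  branch[1] choose=5:
    tell(17) @ H0 ⇒ log+=17
    H0 returns (600, (17))
    H1 returns (600, (17))
    H2 returns [(600, (17))]
= [(360, (17)), (600, (17))]

Answer: 2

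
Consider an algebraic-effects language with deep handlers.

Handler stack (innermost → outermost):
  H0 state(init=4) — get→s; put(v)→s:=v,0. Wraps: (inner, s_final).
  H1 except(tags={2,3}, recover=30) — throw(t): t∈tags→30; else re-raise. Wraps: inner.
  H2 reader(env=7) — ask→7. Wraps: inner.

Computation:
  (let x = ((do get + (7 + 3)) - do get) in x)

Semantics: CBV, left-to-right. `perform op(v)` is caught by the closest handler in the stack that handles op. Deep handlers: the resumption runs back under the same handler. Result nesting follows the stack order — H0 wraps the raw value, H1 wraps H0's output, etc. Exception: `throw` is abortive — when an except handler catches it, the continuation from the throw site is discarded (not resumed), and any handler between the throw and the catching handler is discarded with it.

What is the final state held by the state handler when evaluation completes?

Step-by-step:
get @ H0 ⇒ 4
get @ H0 ⇒ 4
H0 returns (10, 4)
H1 returns (10, 4)
H2 returns (10, 4)
= (10, 4)

Answer: 4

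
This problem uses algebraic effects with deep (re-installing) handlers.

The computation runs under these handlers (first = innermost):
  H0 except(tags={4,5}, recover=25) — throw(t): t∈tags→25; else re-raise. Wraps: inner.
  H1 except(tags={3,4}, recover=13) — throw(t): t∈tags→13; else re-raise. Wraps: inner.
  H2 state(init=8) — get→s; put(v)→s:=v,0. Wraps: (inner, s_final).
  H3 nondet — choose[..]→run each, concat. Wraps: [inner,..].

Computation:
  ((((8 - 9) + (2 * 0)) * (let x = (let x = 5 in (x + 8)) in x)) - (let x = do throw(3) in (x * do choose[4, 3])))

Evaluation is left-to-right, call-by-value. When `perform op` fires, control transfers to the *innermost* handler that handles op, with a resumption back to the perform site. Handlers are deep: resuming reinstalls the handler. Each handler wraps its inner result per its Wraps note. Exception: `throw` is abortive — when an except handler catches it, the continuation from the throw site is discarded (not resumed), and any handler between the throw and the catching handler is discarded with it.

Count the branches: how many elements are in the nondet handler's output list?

Working:
throw(3) @ H0 re-raised
throw(3) @ H1 caught ⇒ 13
H2 returns (13, 8)
H3 returns [(13, 8)]
= [(13, 8)]

Answer: 1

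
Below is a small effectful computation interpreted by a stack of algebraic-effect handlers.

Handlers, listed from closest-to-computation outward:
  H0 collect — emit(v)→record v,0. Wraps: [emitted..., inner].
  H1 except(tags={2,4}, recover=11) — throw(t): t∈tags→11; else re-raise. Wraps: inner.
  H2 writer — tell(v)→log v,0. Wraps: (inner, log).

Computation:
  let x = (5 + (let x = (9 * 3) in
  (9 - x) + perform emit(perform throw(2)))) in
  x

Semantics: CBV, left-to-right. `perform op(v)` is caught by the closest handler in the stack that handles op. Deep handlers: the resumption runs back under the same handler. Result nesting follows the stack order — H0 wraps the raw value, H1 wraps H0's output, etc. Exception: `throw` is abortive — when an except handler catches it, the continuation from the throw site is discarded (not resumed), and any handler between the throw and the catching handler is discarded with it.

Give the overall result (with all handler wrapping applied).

Answer: (11, ())

Evaluation trace:
throw(2) @ H1 caught ⇒ 11
H2 returns (11, ())
= (11, ())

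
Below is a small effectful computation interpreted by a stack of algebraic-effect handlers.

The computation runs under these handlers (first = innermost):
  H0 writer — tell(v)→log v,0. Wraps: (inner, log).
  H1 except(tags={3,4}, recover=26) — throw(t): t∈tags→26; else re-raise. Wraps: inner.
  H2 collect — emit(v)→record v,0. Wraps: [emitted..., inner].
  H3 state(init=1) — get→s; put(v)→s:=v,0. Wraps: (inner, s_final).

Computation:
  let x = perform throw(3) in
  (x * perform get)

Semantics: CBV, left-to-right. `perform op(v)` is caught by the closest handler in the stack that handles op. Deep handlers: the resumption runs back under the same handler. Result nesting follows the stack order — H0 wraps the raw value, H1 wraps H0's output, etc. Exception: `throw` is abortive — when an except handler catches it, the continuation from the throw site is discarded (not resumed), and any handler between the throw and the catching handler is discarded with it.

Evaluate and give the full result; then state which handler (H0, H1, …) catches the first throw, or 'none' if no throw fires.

Answer: ([26], 1) ; first throw caught by: H1

Working:
throw(3) @ H1 caught ⇒ 26
H2 returns [26]
H3 returns ([26], 1)
= ([26], 1)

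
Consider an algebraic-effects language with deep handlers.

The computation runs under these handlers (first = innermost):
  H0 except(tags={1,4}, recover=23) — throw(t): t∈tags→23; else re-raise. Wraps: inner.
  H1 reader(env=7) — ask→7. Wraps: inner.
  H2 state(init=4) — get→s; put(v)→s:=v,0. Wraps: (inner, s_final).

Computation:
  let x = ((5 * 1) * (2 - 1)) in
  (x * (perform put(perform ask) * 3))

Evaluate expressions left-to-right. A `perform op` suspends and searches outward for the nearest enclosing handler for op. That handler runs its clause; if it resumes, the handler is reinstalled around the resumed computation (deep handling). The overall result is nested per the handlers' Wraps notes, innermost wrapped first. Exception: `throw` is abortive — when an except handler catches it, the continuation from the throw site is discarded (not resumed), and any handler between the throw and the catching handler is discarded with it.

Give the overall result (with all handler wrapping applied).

Evaluation trace:
ask @ H1 ⇒ 7
put(7) @ H2 ⇒ s:=7
H0 returns 0
H1 returns 0
H2 returns (0, 7)
= (0, 7)

Answer: (0, 7)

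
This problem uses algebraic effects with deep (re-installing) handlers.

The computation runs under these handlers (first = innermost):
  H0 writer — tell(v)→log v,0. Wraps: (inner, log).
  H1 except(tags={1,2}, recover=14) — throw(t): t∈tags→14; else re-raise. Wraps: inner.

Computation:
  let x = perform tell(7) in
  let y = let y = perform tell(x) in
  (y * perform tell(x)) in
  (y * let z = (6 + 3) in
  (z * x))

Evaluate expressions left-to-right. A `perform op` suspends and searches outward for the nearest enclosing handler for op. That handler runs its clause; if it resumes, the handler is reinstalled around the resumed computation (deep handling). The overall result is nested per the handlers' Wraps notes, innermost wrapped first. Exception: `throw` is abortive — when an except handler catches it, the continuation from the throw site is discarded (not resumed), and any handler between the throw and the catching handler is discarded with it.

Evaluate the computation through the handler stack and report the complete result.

Step-by-step:
tell(7) @ H0 ⇒ log+=7
tell(0) @ H0 ⇒ log+=0
tell(0) @ H0 ⇒ log+=0
H0 returns (0, (7, 0, 0))
H1 returns (0, (7, 0, 0))
= (0, (7, 0, 0))

Answer: (0, (7, 0, 0))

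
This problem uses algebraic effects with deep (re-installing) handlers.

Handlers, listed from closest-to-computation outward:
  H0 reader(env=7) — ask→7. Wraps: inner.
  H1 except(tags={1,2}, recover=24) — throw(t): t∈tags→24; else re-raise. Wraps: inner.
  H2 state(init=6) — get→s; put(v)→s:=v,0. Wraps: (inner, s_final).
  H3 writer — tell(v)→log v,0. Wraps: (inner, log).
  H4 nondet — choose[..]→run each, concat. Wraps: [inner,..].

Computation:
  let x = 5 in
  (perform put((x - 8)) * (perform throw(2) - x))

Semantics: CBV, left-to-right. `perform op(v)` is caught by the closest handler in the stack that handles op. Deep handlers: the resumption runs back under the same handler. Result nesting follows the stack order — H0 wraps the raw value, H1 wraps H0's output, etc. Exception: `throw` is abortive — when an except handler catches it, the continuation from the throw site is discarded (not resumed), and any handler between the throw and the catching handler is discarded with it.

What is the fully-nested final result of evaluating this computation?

Working:
put(-3) @ H2 ⇒ s:=-3
throw(2) @ H1 caught ⇒ 24
H2 returns (24, -3)
H3 returns ((24, -3), ())
H4 returns [((24, -3), ())]
= [((24, -3), ())]

Answer: [((24, -3), ())]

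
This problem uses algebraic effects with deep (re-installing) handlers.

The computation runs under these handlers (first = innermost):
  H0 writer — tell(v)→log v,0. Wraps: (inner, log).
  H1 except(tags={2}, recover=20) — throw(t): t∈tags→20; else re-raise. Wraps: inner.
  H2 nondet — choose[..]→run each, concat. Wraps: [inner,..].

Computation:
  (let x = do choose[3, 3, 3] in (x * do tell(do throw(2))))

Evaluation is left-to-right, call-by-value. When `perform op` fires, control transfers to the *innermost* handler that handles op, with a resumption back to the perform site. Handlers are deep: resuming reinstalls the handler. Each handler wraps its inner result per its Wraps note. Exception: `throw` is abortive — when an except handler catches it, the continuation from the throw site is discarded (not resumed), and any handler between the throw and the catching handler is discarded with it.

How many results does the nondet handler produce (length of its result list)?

Answer: 3

Working:
choose[3, 3, 3] @ H2
  branch[0] choose=3:
    throw(2) @ H1 caught ⇒ 20
    H2 returns [20]
  branch[1] choose=3:
    throw(2) @ H1 caught ⇒ 20
    H2 returns [20]
  branch[2] choose=3:
    throw(2) @ H1 caught ⇒ 20
    H2 returns [20]
= [20, 20, 20]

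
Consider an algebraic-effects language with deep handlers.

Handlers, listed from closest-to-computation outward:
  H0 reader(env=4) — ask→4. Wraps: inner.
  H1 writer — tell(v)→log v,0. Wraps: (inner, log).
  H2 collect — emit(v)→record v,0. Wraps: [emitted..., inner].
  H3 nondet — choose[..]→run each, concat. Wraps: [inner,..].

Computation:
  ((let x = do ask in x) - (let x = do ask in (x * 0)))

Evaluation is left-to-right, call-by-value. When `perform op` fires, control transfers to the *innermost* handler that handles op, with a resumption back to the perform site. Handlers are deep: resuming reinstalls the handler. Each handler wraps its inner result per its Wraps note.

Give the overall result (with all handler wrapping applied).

Answer: [[(4, ())]]

Evaluation trace:
ask @ H0 ⇒ 4
ask @ H0 ⇒ 4
H0 returns 4
H1 returns (4, ())
H2 returns [(4, ())]
H3 returns [[(4, ())]]
= [[(4, ())]]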